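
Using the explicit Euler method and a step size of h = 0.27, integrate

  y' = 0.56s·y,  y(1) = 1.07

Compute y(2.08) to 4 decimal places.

2.3056

Euler: y_{n+1} = y_n + h·f(s_n, y_n).
s=1.000000, y=1.070000: f=0.599200 → y ← 1.070000 + 0.27·0.599200 = 1.231784
s=1.270000, y=1.231784: f=0.876045 → y ← 1.231784 + 0.27·0.876045 = 1.468316
s=1.540000, y=1.468316: f=1.266276 → y ← 1.468316 + 0.27·1.266276 = 1.810211
s=1.810000, y=1.810211: f=1.834829 → y ← 1.810211 + 0.27·1.834829 = 2.305614
y(2.08) ≈ 2.3056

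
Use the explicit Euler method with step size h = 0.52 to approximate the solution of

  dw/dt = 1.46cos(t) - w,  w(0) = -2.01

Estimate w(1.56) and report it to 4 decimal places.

Euler: w_{n+1} = w_n + h·f(t_n, w_n).
t=0.000000, w=-2.010000: f=3.470000 → w ← -2.010000 + 0.52·3.470000 = -0.205600
t=0.520000, w=-0.205600: f=1.472616 → w ← -0.205600 + 0.52·1.472616 = 0.560160
t=1.040000, w=0.560160: f=0.178921 → w ← 0.560160 + 0.52·0.178921 = 0.653199
w(1.56) ≈ 0.6532

0.6532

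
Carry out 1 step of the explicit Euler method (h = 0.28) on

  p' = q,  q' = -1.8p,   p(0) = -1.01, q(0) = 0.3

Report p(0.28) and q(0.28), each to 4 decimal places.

-0.9260, 0.8090

Euler on (p,q): p_{n+1} = p_n + h·p', q_{n+1} = q_n + h·q'.
0.000000: (-1.010000, 0.300000); f=(0.300000, 1.818000) → (-0.926000, 0.809040)
(p(0.28), q(0.28)) ≈ (-0.9260, 0.8090)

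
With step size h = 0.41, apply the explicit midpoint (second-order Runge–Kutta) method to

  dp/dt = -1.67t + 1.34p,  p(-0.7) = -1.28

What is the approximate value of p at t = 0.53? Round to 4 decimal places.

Midpoint: k1 = f(t_n, p_n); k2 = f(t_n + h/2, p_n + (h/2)·k1); p_{n+1} = p_n + h·k2.
t=-0.700000, p=-1.280000:
  k1 = f(-0.700000, -1.280000) = -0.546200
  k2 = f(-0.495000, -1.391971) = -1.038591
  p ← -1.280000 + 0.41·(-1.038591) = -1.705822
t=-0.290000, p=-1.705822:
  k1 = f(-0.290000, -1.705822) = -1.801502
  k2 = f(-0.085000, -2.075130) = -2.638725
  p ← -1.705822 + 0.41·(-2.638725) = -2.787699
t=0.120000, p=-2.787699:
  k1 = f(0.120000, -2.787699) = -3.935917
  k2 = f(0.325000, -3.594562) = -5.359464
  p ← -2.787699 + 0.41·(-5.359464) = -4.985080
p(0.53) ≈ -4.9851

-4.9851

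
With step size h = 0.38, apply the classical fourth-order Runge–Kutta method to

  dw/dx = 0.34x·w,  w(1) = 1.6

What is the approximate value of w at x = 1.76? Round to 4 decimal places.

2.2855

RK4: k1 = f(x_n, w_n); k2 = f(x_n + h/2, w_n + (h/2)·k1); k3 = f(x_n + h/2, w_n + (h/2)·k2); k4 = f(x_n + h, w_n + h·k3); w_{n+1} = w_n + (h/6)·(k1 + 2k2 + 2k3 + k4).
x=1.000000, w=1.600000:
  k1 = f(1.000000, 1.600000) = 0.544000
  k2 = f(1.190000, 1.703360) = 0.689179
  k3 = f(1.190000, 1.730944) = 0.700340
  k4 = f(1.380000, 1.866129) = 0.875588
  w ← 1.600000 + (0.38/6)·(k1 + 2k2 + 2k3 + k4) = 1.865913
x=1.380000, w=1.865913:
  k1 = f(1.380000, 1.865913) = 0.875486
  k2 = f(1.570000, 2.032255) = 1.084818
  k3 = f(1.570000, 2.072028) = 1.106049
  k4 = f(1.760000, 2.286212) = 1.368069
  w ← 1.865913 + (0.38/6)·(k1 + 2k2 + 2k3 + k4) = 2.285515
w(1.76) ≈ 2.2855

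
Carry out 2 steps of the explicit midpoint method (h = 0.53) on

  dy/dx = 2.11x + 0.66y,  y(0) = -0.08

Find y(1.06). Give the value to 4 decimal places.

Midpoint: k1 = f(x_n, y_n); k2 = f(x_n + h/2, y_n + (h/2)·k1); y_{n+1} = y_n + h·k2.
x=0.000000, y=-0.080000:
  k1 = f(0.000000, -0.080000) = -0.052800
  k2 = f(0.265000, -0.093992) = 0.497115
  y ← -0.080000 + 0.53·0.497115 = 0.183471
x=0.530000, y=0.183471:
  k1 = f(0.530000, 0.183471) = 1.239391
  k2 = f(0.795000, 0.511910) = 2.015310
  y ← 0.183471 + 0.53·2.015310 = 1.251586
y(1.06) ≈ 1.2516

1.2516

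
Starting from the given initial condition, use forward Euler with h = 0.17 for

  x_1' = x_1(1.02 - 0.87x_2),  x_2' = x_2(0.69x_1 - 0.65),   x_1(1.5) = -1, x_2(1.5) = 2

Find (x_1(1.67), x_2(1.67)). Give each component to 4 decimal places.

Euler on (x_1,x_2): x_1_{n+1} = x_1_n + h·x_1', x_2_{n+1} = x_2_n + h·x_2'.
1.500000: (-1.000000, 2.000000); f=(0.720000, -2.680000) → (-0.877600, 1.544400)
(x_1(1.67), x_2(1.67)) ≈ (-0.8776, 1.5444)

-0.8776, 1.5444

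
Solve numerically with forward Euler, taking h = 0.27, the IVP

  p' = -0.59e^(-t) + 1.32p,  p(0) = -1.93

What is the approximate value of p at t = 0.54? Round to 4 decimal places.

-3.8885

Euler: p_{n+1} = p_n + h·f(t_n, p_n).
t=0.000000, p=-1.930000: f=-3.137600 → p ← -1.930000 + 0.27·(-3.137600) = -2.777152
t=0.270000, p=-2.777152: f=-4.116235 → p ← -2.777152 + 0.27·(-4.116235) = -3.888535
p(0.54) ≈ -3.8885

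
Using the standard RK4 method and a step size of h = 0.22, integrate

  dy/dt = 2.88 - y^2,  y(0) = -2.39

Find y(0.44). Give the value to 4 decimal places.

-11.0062

RK4: k1 = f(t_n, y_n); k2 = f(t_n + h/2, y_n + (h/2)·k1); k3 = f(t_n + h/2, y_n + (h/2)·k2); k4 = f(t_n + h, y_n + h·k3); y_{n+1} = y_n + (h/6)·(k1 + 2k2 + 2k3 + k4).
t=0.000000, y=-2.390000:
  k1 = f(0.000000, -2.390000) = -2.832100
  k2 = f(0.110000, -2.701531) = -4.418270
  k3 = f(0.110000, -2.876010) = -5.391432
  k4 = f(0.220000, -3.576115) = -9.908598
  y ← -2.390000 + (0.22/6)·(k1 + 2k2 + 2k3 + k4) = -3.576537
t=0.220000, y=-3.576537:
  k1 = f(0.220000, -3.576537) = -9.911617
  k2 = f(0.330000, -4.666815) = -18.899162
  k3 = f(0.330000, -5.655445) = -29.104056
  k4 = f(0.440000, -9.979429) = -96.709010
  y ← -3.576537 + (0.22/6)·(k1 + 2k2 + 2k3 + k4) = -11.006196
y(0.44) ≈ -11.0062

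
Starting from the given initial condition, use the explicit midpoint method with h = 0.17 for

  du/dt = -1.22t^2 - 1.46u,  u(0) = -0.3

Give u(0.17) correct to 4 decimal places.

Midpoint: k1 = f(t_n, u_n); k2 = f(t_n + h/2, u_n + (h/2)·k1); u_{n+1} = u_n + h·k2.
t=0.000000, u=-0.300000:
  k1 = f(0.000000, -0.300000) = 0.438000
  k2 = f(0.085000, -0.262770) = 0.374830
  u ← -0.300000 + 0.17·0.374830 = -0.236279
u(0.17) ≈ -0.2363

-0.2363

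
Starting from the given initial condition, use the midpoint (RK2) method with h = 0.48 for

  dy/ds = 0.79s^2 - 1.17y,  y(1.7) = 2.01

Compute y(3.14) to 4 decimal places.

Midpoint: k1 = f(s_n, y_n); k2 = f(s_n + h/2, y_n + (h/2)·k1); y_{n+1} = y_n + h·k2.
s=1.700000, y=2.010000:
  k1 = f(1.700000, 2.010000) = -0.068600
  k2 = f(1.940000, 1.993536) = 0.640807
  y ← 2.010000 + 0.48·0.640807 = 2.317587
s=2.180000, y=2.317587:
  k1 = f(2.180000, 2.317587) = 1.042819
  k2 = f(2.420000, 2.567864) = 1.622155
  y ← 2.317587 + 0.48·1.622155 = 3.096222
s=2.660000, y=3.096222:
  k1 = f(2.660000, 3.096222) = 1.967144
  k2 = f(2.900000, 3.568337) = 2.468946
  y ← 3.096222 + 0.48·2.468946 = 4.281316
y(3.14) ≈ 4.2813

4.2813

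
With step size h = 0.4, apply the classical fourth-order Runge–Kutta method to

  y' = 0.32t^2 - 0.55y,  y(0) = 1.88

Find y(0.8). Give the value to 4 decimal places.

1.2599

RK4: k1 = f(t_n, y_n); k2 = f(t_n + h/2, y_n + (h/2)·k1); k3 = f(t_n + h/2, y_n + (h/2)·k2); k4 = f(t_n + h, y_n + h·k3); y_{n+1} = y_n + (h/6)·(k1 + 2k2 + 2k3 + k4).
t=0.000000, y=1.880000:
  k1 = f(0.000000, 1.880000) = -1.034000
  k2 = f(0.200000, 1.673200) = -0.907460
  k3 = f(0.200000, 1.698508) = -0.921379
  k4 = f(0.400000, 1.511448) = -0.780097
  y ← 1.880000 + (0.4/6)·(k1 + 2k2 + 2k3 + k4) = 1.515215
t=0.400000, y=1.515215:
  k1 = f(0.400000, 1.515215) = -0.782168
  k2 = f(0.600000, 1.358781) = -0.632130
  k3 = f(0.600000, 1.388789) = -0.648634
  k4 = f(0.800000, 1.255761) = -0.485869
  y ← 1.515215 + (0.4/6)·(k1 + 2k2 + 2k3 + k4) = 1.259911
y(0.8) ≈ 1.2599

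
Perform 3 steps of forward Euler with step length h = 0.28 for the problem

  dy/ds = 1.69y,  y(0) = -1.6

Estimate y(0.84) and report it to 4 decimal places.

-5.1157

Euler: y_{n+1} = y_n + h·f(s_n, y_n).
s=0.000000, y=-1.600000: f=-2.704000 → y ← -1.600000 + 0.28·(-2.704000) = -2.357120
s=0.280000, y=-2.357120: f=-3.983533 → y ← -2.357120 + 0.28·(-3.983533) = -3.472509
s=0.560000, y=-3.472509: f=-5.868541 → y ← -3.472509 + 0.28·(-5.868541) = -5.115701
y(0.84) ≈ -5.1157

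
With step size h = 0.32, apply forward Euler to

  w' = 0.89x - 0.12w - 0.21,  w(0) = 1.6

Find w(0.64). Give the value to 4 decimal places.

Euler: w_{n+1} = w_n + h·f(x_n, w_n).
x=0.000000, w=1.600000: f=-0.402000 → w ← 1.600000 + 0.32·(-0.402000) = 1.471360
x=0.320000, w=1.471360: f=-0.101763 → w ← 1.471360 + 0.32·(-0.101763) = 1.438796
w(0.64) ≈ 1.4388

1.4388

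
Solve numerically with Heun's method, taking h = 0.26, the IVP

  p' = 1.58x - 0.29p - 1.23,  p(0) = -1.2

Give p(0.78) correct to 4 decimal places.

-1.3654

Heun: k1 = f(x_n, p_n); k2 = f(x_n + h, p_n + h·k1); p_{n+1} = p_n + (h/2)·(k1 + k2).
x=0.000000, p=-1.200000:
  k1 = f(0.000000, -1.200000) = -0.882000
  k2 = f(0.260000, -1.429320) = -0.404697
  p ← -1.200000 + (0.26/2)·(-0.882000 + (-0.404697)) = -1.367271
x=0.260000, p=-1.367271:
  k1 = f(0.260000, -1.367271) = -0.422692
  k2 = f(0.520000, -1.477170) = 0.019979
  p ← -1.367271 + (0.26/2)·(-0.422692 + 0.019979) = -1.419623
x=0.520000, p=-1.419623:
  k1 = f(0.520000, -1.419623) = 0.003291
  k2 = f(0.780000, -1.418768) = 0.413843
  p ← -1.419623 + (0.26/2)·(0.003291 + 0.413843) = -1.365396
p(0.78) ≈ -1.3654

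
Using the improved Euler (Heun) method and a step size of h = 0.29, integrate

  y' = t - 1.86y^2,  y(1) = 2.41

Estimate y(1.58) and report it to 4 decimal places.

Heun: k1 = f(t_n, y_n); k2 = f(t_n + h, y_n + h·k1); y_{n+1} = y_n + (h/2)·(k1 + k2).
t=1.000000, y=2.410000:
  k1 = f(1.000000, 2.410000) = -9.803066
  k2 = f(1.290000, -0.432889) = 0.941449
  y ← 2.410000 + (0.29/2)·(-9.803066 + 0.941449) = 1.125066
t=1.290000, y=1.125066:
  k1 = f(1.290000, 1.125066) = -1.064337
  k2 = f(1.580000, 0.816408) = 0.340269
  y ← 1.125066 + (0.29/2)·(-1.064337 + 0.340269) = 1.020076
y(1.58) ≈ 1.0201

1.0201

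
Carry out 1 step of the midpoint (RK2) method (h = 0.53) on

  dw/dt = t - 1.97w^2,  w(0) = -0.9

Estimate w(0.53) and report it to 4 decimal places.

Midpoint: k1 = f(t_n, w_n); k2 = f(t_n + h/2, w_n + (h/2)·k1); w_{n+1} = w_n + h·k2.
t=0.000000, w=-0.900000:
  k1 = f(0.000000, -0.900000) = -1.595700
  k2 = f(0.265000, -1.322860) = -3.182421
  w ← -0.900000 + 0.53·(-3.182421) = -2.586683
w(0.53) ≈ -2.5867

-2.5867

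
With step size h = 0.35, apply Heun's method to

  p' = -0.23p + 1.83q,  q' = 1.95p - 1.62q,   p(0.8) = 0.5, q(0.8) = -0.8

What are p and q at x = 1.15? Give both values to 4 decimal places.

0.2241, -0.4191

Heun on (p,q): k1 = f(x_n, state_n); k2 = f(x_n + h, state_n + h·k1); state_{n+1} = state_n + (h/2)·(k1 + k2).
0.800000: (0.500000, -0.800000)
  k1 = (-1.579000, 2.271000)
  predictor → (-0.052650, -0.005150)
  k2 = (0.002685, -0.094324)
  → (0.224145, -0.419082)
(p(1.15), q(1.15)) ≈ (0.2241, -0.4191)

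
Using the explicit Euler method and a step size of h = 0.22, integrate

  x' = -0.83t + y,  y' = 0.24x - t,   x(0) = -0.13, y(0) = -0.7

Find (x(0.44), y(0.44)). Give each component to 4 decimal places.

Euler on (x,y): x_{n+1} = x_n + h·x', y_{n+1} = y_n + h·y'.
0.000000: (-0.130000, -0.700000); f=(-0.700000, -0.031200) → (-0.284000, -0.706864)
0.220000: (-0.284000, -0.706864); f=(-0.889464, -0.288160) → (-0.479682, -0.770259)
(x(0.44), y(0.44)) ≈ (-0.4797, -0.7703)

-0.4797, -0.7703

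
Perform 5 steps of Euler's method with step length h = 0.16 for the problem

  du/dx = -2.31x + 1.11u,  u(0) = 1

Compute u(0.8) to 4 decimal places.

Euler: u_{n+1} = u_n + h·f(x_n, u_n).
x=0.000000, u=1.000000: f=1.110000 → u ← 1.000000 + 0.16·1.110000 = 1.177600
x=0.160000, u=1.177600: f=0.937536 → u ← 1.177600 + 0.16·0.937536 = 1.327606
x=0.320000, u=1.327606: f=0.734442 → u ← 1.327606 + 0.16·0.734442 = 1.445117
x=0.480000, u=1.445117: f=0.495279 → u ← 1.445117 + 0.16·0.495279 = 1.524361
x=0.640000, u=1.524361: f=0.213641 → u ← 1.524361 + 0.16·0.213641 = 1.558544
u(0.8) ≈ 1.5585

1.5585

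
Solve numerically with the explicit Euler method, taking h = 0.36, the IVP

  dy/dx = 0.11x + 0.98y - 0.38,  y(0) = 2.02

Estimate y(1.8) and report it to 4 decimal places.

7.9854

Euler: y_{n+1} = y_n + h·f(x_n, y_n).
x=0.000000, y=2.020000: f=1.599600 → y ← 2.020000 + 0.36·1.599600 = 2.595856
x=0.360000, y=2.595856: f=2.203539 → y ← 2.595856 + 0.36·2.203539 = 3.389130
x=0.720000, y=3.389130: f=3.020547 → y ← 3.389130 + 0.36·3.020547 = 4.476527
x=1.080000, y=4.476527: f=4.125797 → y ← 4.476527 + 0.36·4.125797 = 5.961814
x=1.440000, y=5.961814: f=5.620978 → y ← 5.961814 + 0.36·5.620978 = 7.985366
y(1.8) ≈ 7.9854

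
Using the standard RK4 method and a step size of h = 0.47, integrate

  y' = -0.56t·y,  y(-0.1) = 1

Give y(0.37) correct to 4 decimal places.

0.9651

RK4: k1 = f(t_n, y_n); k2 = f(t_n + h/2, y_n + (h/2)·k1); k3 = f(t_n + h/2, y_n + (h/2)·k2); k4 = f(t_n + h, y_n + h·k3); y_{n+1} = y_n + (h/6)·(k1 + 2k2 + 2k3 + k4).
t=-0.100000, y=1.000000:
  k1 = f(-0.100000, 1.000000) = 0.056000
  k2 = f(0.135000, 1.013160) = -0.076595
  k3 = f(0.135000, 0.982000) = -0.074239
  k4 = f(0.370000, 0.965108) = -0.199970
  y ← 1.000000 + (0.47/6)·(k1 + 2k2 + 2k3 + k4) = 0.965092
y(0.37) ≈ 0.9651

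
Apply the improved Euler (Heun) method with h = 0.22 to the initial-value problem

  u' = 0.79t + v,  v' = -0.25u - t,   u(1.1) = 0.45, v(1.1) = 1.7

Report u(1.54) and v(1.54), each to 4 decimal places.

1.5220, 1.0089

Heun on (u,v): k1 = f(t_n, state_n); k2 = f(t_n + h, state_n + h·k1); state_{n+1} = state_n + (h/2)·(k1 + k2).
1.100000: (0.450000, 1.700000)
  k1 = (2.569000, -1.212500)
  predictor → (1.015180, 1.433250)
  k2 = (2.476050, -1.573795)
  → (1.004955, 1.393508)
1.320000: (1.004955, 1.393508)
  k1 = (2.436308, -1.571239)
  predictor → (1.540943, 1.047835)
  k2 = (2.264435, -1.925236)
  → (1.522037, 1.008895)
(u(1.54), v(1.54)) ≈ (1.5220, 1.0089)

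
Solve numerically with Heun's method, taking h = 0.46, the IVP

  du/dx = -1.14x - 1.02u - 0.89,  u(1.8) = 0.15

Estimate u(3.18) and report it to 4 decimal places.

Heun: k1 = f(x_n, u_n); k2 = f(x_n + h, u_n + h·k1); u_{n+1} = u_n + (h/2)·(k1 + k2).
x=1.800000, u=0.150000:
  k1 = f(1.800000, 0.150000) = -3.095000
  k2 = f(2.260000, -1.273700) = -2.167226
  u ← 0.150000 + (0.46/2)·(-3.095000 + (-2.167226)) = -1.060312
x=2.260000, u=-1.060312:
  k1 = f(2.260000, -1.060312) = -2.384882
  k2 = f(2.720000, -2.157358) = -1.790295
  u ← -1.060312 + (0.46/2)·(-2.384882 + (-1.790295)) = -2.020603
x=2.720000, u=-2.020603:
  k1 = f(2.720000, -2.020603) = -1.929785
  k2 = f(3.180000, -2.908304) = -1.548730
  u ← -2.020603 + (0.46/2)·(-1.929785 + (-1.548730)) = -2.820661
u(3.18) ≈ -2.8207

-2.8207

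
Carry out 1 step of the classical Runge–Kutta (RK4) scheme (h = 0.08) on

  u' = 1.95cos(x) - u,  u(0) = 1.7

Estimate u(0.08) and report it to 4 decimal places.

1.7191

RK4: k1 = f(x_n, u_n); k2 = f(x_n + h/2, u_n + (h/2)·k1); k3 = f(x_n + h/2, u_n + (h/2)·k2); k4 = f(x_n + h, u_n + h·k3); u_{n+1} = u_n + (h/6)·(k1 + 2k2 + 2k3 + k4).
x=0.000000, u=1.700000:
  k1 = f(0.000000, 1.700000) = 0.250000
  k2 = f(0.040000, 1.710000) = 0.238440
  k3 = f(0.040000, 1.709538) = 0.238903
  k4 = f(0.080000, 1.719112) = 0.224651
  u ← 1.700000 + (0.08/6)·(k1 + 2k2 + 2k3 + k4) = 1.719058
u(0.08) ≈ 1.7191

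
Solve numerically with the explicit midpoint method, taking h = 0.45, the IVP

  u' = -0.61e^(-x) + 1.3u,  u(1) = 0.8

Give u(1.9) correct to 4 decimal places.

2.2034

Midpoint: k1 = f(x_n, u_n); k2 = f(x_n + h/2, u_n + (h/2)·k1); u_{n+1} = u_n + h·k2.
x=1.000000, u=0.800000:
  k1 = f(1.000000, 0.800000) = 0.815594
  k2 = f(1.225000, 0.983509) = 1.099369
  u ← 0.800000 + 0.45·1.099369 = 1.294716
x=1.450000, u=1.294716:
  k1 = f(1.450000, 1.294716) = 1.540043
  k2 = f(1.675000, 1.641226) = 2.019335
  u ← 1.294716 + 0.45·2.019335 = 2.203417
u(1.9) ≈ 2.2034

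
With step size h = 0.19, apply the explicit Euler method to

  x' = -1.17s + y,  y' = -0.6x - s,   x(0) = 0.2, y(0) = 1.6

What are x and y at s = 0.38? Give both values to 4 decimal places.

Euler on (x,y): x_{n+1} = x_n + h·x', y_{n+1} = y_n + h·y'.
0.000000: (0.200000, 1.600000); f=(1.600000, -0.120000) → (0.504000, 1.577200)
0.190000: (0.504000, 1.577200); f=(1.354900, -0.492400) → (0.761431, 1.483644)
(x(0.38), y(0.38)) ≈ (0.7614, 1.4836)

0.7614, 1.4836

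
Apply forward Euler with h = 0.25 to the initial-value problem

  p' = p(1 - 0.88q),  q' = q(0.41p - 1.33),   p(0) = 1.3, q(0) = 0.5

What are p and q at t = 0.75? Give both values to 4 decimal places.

2.0282, 0.2769

Euler on (p,q): p_{n+1} = p_n + h·p', q_{n+1} = q_n + h·q'.
0.000000: (1.300000, 0.500000); f=(0.728000, -0.398500) → (1.482000, 0.400375)
0.250000: (1.482000, 0.400375); f=(0.959847, -0.289223) → (1.721962, 0.328069)
0.500000: (1.721962, 0.328069); f=(1.224830, -0.204714) → (2.028169, 0.276891)
(p(0.75), q(0.75)) ≈ (2.0282, 0.2769)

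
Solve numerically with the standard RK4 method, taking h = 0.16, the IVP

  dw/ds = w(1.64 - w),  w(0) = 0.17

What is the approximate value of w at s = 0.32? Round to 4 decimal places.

0.2681

RK4: k1 = f(s_n, w_n); k2 = f(s_n + h/2, w_n + (h/2)·k1); k3 = f(s_n + h/2, w_n + (h/2)·k2); k4 = f(s_n + h, w_n + h·k3); w_{n+1} = w_n + (h/6)·(k1 + 2k2 + 2k3 + k4).
s=0.000000, w=0.170000:
  k1 = f(0.000000, 0.170000) = 0.249900
  k2 = f(0.080000, 0.189992) = 0.275490
  k3 = f(0.080000, 0.192039) = 0.278065
  k4 = f(0.160000, 0.214490) = 0.305758
  w ← 0.170000 + (0.16/6)·(k1 + 2k2 + 2k3 + k4) = 0.214340
s=0.160000, w=0.214340:
  k1 = f(0.160000, 0.214340) = 0.305577
  k2 = f(0.240000, 0.238787) = 0.334591
  k3 = f(0.240000, 0.241108) = 0.337284
  k4 = f(0.320000, 0.268306) = 0.368034
  w ← 0.214340 + (0.16/6)·(k1 + 2k2 + 2k3 + k4) = 0.268137
w(0.32) ≈ 0.2681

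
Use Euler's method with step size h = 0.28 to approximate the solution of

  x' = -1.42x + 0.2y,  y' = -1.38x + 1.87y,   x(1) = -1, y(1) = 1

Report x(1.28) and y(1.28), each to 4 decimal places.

Euler on (x,y): x_{n+1} = x_n + h·x', y_{n+1} = y_n + h·y'.
1.000000: (-1.000000, 1.000000); f=(1.620000, 3.250000) → (-0.546400, 1.910000)
(x(1.28), y(1.28)) ≈ (-0.5464, 1.9100)

-0.5464, 1.9100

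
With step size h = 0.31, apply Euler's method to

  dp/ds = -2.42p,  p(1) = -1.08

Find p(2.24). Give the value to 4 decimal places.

Euler: p_{n+1} = p_n + h·f(s_n, p_n).
s=1.000000, p=-1.080000: f=2.613600 → p ← -1.080000 + 0.31·2.613600 = -0.269784
s=1.310000, p=-0.269784: f=0.652877 → p ← -0.269784 + 0.31·0.652877 = -0.067392
s=1.620000, p=-0.067392: f=0.163089 → p ← -0.067392 + 0.31·0.163089 = -0.016835
s=1.930000, p=-0.016835: f=0.040740 → p ← -0.016835 + 0.31·0.040740 = -0.004205
p(2.24) ≈ -0.0042

-0.0042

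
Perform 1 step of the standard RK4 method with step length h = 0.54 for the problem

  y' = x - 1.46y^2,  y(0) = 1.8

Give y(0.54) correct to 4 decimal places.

RK4: k1 = f(x_n, y_n); k2 = f(x_n + h/2, y_n + (h/2)·k1); k3 = f(x_n + h/2, y_n + (h/2)·k2); k4 = f(x_n + h, y_n + h·k3); y_{n+1} = y_n + (h/6)·(k1 + 2k2 + 2k3 + k4).
x=0.000000, y=1.800000:
  k1 = f(0.000000, 1.800000) = -4.730400
  k2 = f(0.270000, 0.522792) = -0.129035
  k3 = f(0.270000, 1.765161) = -4.279056
  k4 = f(0.540000, -0.510690) = 0.159225
  y ← 1.800000 + (0.54/6)·(k1 + 2k2 + 2k3 + k4) = 0.595138
y(0.54) ≈ 0.5951

0.5951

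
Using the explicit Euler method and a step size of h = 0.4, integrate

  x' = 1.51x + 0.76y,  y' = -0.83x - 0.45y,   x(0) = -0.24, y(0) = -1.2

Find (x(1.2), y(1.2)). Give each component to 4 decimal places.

-2.5197, 0.0866

Euler on (x,y): x_{n+1} = x_n + h·x', y_{n+1} = y_n + h·y'.
0.000000: (-0.240000, -1.200000); f=(-1.274400, 0.739200) → (-0.749760, -0.904320)
0.400000: (-0.749760, -0.904320); f=(-1.819421, 1.029245) → (-1.477528, -0.492622)
0.800000: (-1.477528, -0.492622); f=(-2.605461, 1.448028) → (-2.519713, 0.086589)
(x(1.2), y(1.2)) ≈ (-2.5197, 0.0866)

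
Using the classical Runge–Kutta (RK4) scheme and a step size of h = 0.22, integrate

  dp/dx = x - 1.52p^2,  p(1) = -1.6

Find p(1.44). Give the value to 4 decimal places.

RK4: k1 = f(x_n, p_n); k2 = f(x_n + h/2, p_n + (h/2)·k1); k3 = f(x_n + h/2, p_n + (h/2)·k2); k4 = f(x_n + h, p_n + h·k3); p_{n+1} = p_n + (h/6)·(k1 + 2k2 + 2k3 + k4).
x=1.000000, p=-1.600000:
  k1 = f(1.000000, -1.600000) = -2.891200
  k2 = f(1.110000, -1.918032) = -4.481847
  k3 = f(1.110000, -2.093003) = -5.548607
  k4 = f(1.220000, -2.820693) = -10.873594
  p ← -1.600000 + (0.22/6)·(k1 + 2k2 + 2k3 + k4) = -2.840276
x=1.220000, p=-2.840276:
  k1 = f(1.220000, -2.840276) = -11.042093
  k2 = f(1.330000, -4.054906) = -23.662238
  k3 = f(1.330000, -5.443122) = -43.703915
  k4 = f(1.440000, -12.455137) = -234.358268
  p ← -2.840276 + (0.22/6)·(k1 + 2k2 + 2k3 + k4) = -16.778473
p(1.44) ≈ -16.7785

-16.7785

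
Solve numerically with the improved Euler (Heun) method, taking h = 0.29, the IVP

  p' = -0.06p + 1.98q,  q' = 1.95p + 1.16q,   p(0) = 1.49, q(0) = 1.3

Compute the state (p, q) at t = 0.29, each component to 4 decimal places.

2.5717, 2.9989

Heun on (p,q): k1 = f(t_n, state_n); k2 = f(t_n + h, state_n + h·k1); state_{n+1} = state_n + (h/2)·(k1 + k2).
0.000000: (1.490000, 1.300000)
  k1 = (2.484600, 4.413500)
  predictor → (2.210534, 2.579915)
  k2 = (4.975600, 7.303243)
  → (2.571729, 2.998928)
(p(0.29), q(0.29)) ≈ (2.5717, 2.9989)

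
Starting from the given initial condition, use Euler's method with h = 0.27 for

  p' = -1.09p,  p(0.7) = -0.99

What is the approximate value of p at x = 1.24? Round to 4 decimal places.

Euler: p_{n+1} = p_n + h·f(x_n, p_n).
x=0.700000, p=-0.990000: f=1.079100 → p ← -0.990000 + 0.27·1.079100 = -0.698643
x=0.970000, p=-0.698643: f=0.761521 → p ← -0.698643 + 0.27·0.761521 = -0.493032
p(1.24) ≈ -0.4930

-0.4930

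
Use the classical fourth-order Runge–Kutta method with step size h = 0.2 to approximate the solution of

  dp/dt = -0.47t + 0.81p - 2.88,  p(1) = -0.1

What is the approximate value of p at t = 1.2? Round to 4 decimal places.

RK4: k1 = f(t_n, p_n); k2 = f(t_n + h/2, p_n + (h/2)·k1); k3 = f(t_n + h/2, p_n + (h/2)·k2); k4 = f(t_n + h, p_n + h·k3); p_{n+1} = p_n + (h/6)·(k1 + 2k2 + 2k3 + k4).
t=1.000000, p=-0.100000:
  k1 = f(1.000000, -0.100000) = -3.431000
  k2 = f(1.100000, -0.443100) = -3.755911
  k3 = f(1.100000, -0.475591) = -3.782229
  k4 = f(1.200000, -0.856446) = -4.137721
  p ← -0.100000 + (0.2/6)·(k1 + 2k2 + 2k3 + k4) = -0.854833
p(1.2) ≈ -0.8548

-0.8548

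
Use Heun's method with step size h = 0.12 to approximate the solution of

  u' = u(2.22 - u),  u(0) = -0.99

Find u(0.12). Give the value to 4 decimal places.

Heun: k1 = f(t_n, u_n); k2 = f(t_n + h, u_n + h·k1); u_{n+1} = u_n + (h/2)·(k1 + k2).
t=0.000000, u=-0.990000:
  k1 = f(0.000000, -0.990000) = -3.177900
  k2 = f(0.120000, -1.371348) = -4.924988
  u ← -0.990000 + (0.12/2)·(-3.177900 + (-4.924988)) = -1.476173
u(0.12) ≈ -1.4762

-1.4762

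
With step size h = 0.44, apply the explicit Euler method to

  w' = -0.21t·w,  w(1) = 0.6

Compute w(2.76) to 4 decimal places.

Euler: w_{n+1} = w_n + h·f(t_n, w_n).
t=1.000000, w=0.600000: f=-0.126000 → w ← 0.600000 + 0.44·(-0.126000) = 0.544560
t=1.440000, w=0.544560: f=-0.164675 → w ← 0.544560 + 0.44·(-0.164675) = 0.472103
t=1.880000, w=0.472103: f=-0.186386 → w ← 0.472103 + 0.44·(-0.186386) = 0.390093
t=2.320000, w=0.390093: f=-0.190053 → w ← 0.390093 + 0.44·(-0.190053) = 0.306470
w(2.76) ≈ 0.3065

0.3065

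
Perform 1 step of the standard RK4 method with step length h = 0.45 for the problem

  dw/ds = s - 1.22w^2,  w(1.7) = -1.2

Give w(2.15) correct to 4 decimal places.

RK4: k1 = f(s_n, w_n); k2 = f(s_n + h/2, w_n + (h/2)·k1); k3 = f(s_n + h/2, w_n + (h/2)·k2); k4 = f(s_n + h, w_n + h·k3); w_{n+1} = w_n + (h/6)·(k1 + 2k2 + 2k3 + k4).
s=1.700000, w=-1.200000:
  k1 = f(1.700000, -1.200000) = -0.056800
  k2 = f(1.925000, -1.212780) = 0.130581
  k3 = f(1.925000, -1.170619) = 0.253174
  k4 = f(2.150000, -1.086072) = 0.710946
  w ← -1.200000 + (0.45/6)·(k1 + 2k2 + 2k3 + k4) = -1.093376
w(2.15) ≈ -1.0934

-1.0934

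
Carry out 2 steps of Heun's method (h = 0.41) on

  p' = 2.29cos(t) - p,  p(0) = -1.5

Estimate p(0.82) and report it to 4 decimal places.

Heun: k1 = f(t_n, p_n); k2 = f(t_n + h, p_n + h·k1); p_{n+1} = p_n + (h/2)·(k1 + k2).
t=0.000000, p=-1.500000:
  k1 = f(0.000000, -1.500000) = 3.790000
  k2 = f(0.410000, 0.053900) = 2.046307
  p ← -1.500000 + (0.41/2)·(3.790000 + 2.046307) = -0.303557
t=0.410000, p=-0.303557:
  k1 = f(0.410000, -0.303557) = 2.403764
  k2 = f(0.820000, 0.681986) = 0.880301
  p ← -0.303557 + (0.41/2)·(2.403764 + 0.880301) = 0.369676
p(0.82) ≈ 0.3697

0.3697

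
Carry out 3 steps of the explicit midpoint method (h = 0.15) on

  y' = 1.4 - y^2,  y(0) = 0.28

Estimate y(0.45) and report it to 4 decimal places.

Midpoint: k1 = f(t_n, y_n); k2 = f(t_n + h/2, y_n + (h/2)·k1); y_{n+1} = y_n + h·k2.
t=0.000000, y=0.280000:
  k1 = f(0.000000, 0.280000) = 1.321600
  k2 = f(0.075000, 0.379120) = 1.256268
  y ← 0.280000 + 0.15·1.256268 = 0.468440
t=0.150000, y=0.468440:
  k1 = f(0.150000, 0.468440) = 1.180564
  k2 = f(0.225000, 0.556982) = 1.089771
  y ← 0.468440 + 0.15·1.089771 = 0.631906
t=0.300000, y=0.631906:
  k1 = f(0.300000, 0.631906) = 1.000695
  k2 = f(0.375000, 0.706958) = 0.900211
  y ← 0.631906 + 0.15·0.900211 = 0.766937
y(0.45) ≈ 0.7669

0.7669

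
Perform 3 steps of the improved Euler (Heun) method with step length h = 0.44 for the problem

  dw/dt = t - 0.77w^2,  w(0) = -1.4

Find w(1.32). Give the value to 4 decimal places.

Heun: k1 = f(t_n, w_n); k2 = f(t_n + h, w_n + h·k1); w_{n+1} = w_n + (h/2)·(k1 + k2).
t=0.000000, w=-1.400000:
  k1 = f(0.000000, -1.400000) = -1.509200
  k2 = f(0.440000, -2.064048) = -2.840426
  w ← -1.400000 + (0.44/2)·(-1.509200 + (-2.840426)) = -2.356918
t=0.440000, w=-2.356918:
  k1 = f(0.440000, -2.356918) = -3.837397
  k2 = f(0.880000, -4.045373) = -11.721081
  w ← -2.356918 + (0.44/2)·(-3.837397 + (-11.721081)) = -5.779783
t=0.880000, w=-5.779783:
  k1 = f(0.880000, -5.779783) = -24.842538
  k2 = f(1.320000, -16.710500) = -213.695414
  w ← -5.779783 + (0.44/2)·(-24.842538 + (-213.695414)) = -58.258132
w(1.32) ≈ -58.2581

-58.2581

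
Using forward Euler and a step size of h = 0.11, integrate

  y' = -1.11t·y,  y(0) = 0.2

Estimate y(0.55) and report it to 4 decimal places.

0.1744

Euler: y_{n+1} = y_n + h·f(t_n, y_n).
t=0.000000, y=0.200000: f=0.000000 → y ← 0.200000 + 0.11·0.000000 = 0.200000
t=0.110000, y=0.200000: f=-0.024420 → y ← 0.200000 + 0.11·(-0.024420) = 0.197314
t=0.220000, y=0.197314: f=-0.048184 → y ← 0.197314 + 0.11·(-0.048184) = 0.192014
t=0.330000, y=0.192014: f=-0.070335 → y ← 0.192014 + 0.11·(-0.070335) = 0.184277
t=0.440000, y=0.184277: f=-0.090001 → y ← 0.184277 + 0.11·(-0.090001) = 0.174377
y(0.55) ≈ 0.1744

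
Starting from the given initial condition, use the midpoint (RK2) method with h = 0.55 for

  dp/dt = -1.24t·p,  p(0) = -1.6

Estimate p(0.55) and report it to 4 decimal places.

Midpoint: k1 = f(t_n, p_n); k2 = f(t_n + h/2, p_n + (h/2)·k1); p_{n+1} = p_n + h·k2.
t=0.000000, p=-1.600000:
  k1 = f(0.000000, -1.600000) = 0.000000
  k2 = f(0.275000, -1.600000) = 0.545600
  p ← -1.600000 + 0.55·0.545600 = -1.299920
p(0.55) ≈ -1.2999

-1.2999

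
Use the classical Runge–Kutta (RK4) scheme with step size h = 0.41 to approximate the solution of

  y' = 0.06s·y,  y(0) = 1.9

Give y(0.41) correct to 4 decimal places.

1.9096

RK4: k1 = f(s_n, y_n); k2 = f(s_n + h/2, y_n + (h/2)·k1); k3 = f(s_n + h/2, y_n + (h/2)·k2); k4 = f(s_n + h, y_n + h·k3); y_{n+1} = y_n + (h/6)·(k1 + 2k2 + 2k3 + k4).
s=0.000000, y=1.900000:
  k1 = f(0.000000, 1.900000) = 0.000000
  k2 = f(0.205000, 1.900000) = 0.023370
  k3 = f(0.205000, 1.904791) = 0.023429
  k4 = f(0.410000, 1.909606) = 0.046976
  y ← 1.900000 + (0.41/6)·(k1 + 2k2 + 2k3 + k4) = 1.909606
y(0.41) ≈ 1.9096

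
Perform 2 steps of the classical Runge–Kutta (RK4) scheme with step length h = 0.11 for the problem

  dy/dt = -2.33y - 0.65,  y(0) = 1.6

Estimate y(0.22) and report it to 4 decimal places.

0.8464

RK4: k1 = f(t_n, y_n); k2 = f(t_n + h/2, y_n + (h/2)·k1); k3 = f(t_n + h/2, y_n + (h/2)·k2); k4 = f(t_n + h, y_n + h·k3); y_{n+1} = y_n + (h/6)·(k1 + 2k2 + 2k3 + k4).
t=0.000000, y=1.600000:
  k1 = f(0.000000, 1.600000) = -4.378000
  k2 = f(0.055000, 1.359210) = -3.816959
  k3 = f(0.055000, 1.390067) = -3.888857
  k4 = f(0.110000, 1.172226) = -3.381286
  y ← 1.600000 + (0.11/6)·(k1 + 2k2 + 2k3 + k4) = 1.175200
t=0.110000, y=1.175200:
  k1 = f(0.110000, 1.175200) = -3.388216
  k2 = f(0.165000, 0.988848) = -2.954016
  k3 = f(0.165000, 1.012729) = -3.009658
  k4 = f(0.220000, 0.844137) = -2.616840
  y ← 1.175200 + (0.11/6)·(k1 + 2k2 + 2k3 + k4) = 0.846439
y(0.22) ≈ 0.8464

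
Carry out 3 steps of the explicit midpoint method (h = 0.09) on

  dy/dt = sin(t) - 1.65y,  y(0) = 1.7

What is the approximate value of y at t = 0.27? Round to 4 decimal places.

1.1227

Midpoint: k1 = f(t_n, y_n); k2 = f(t_n + h/2, y_n + (h/2)·k1); y_{n+1} = y_n + h·k2.
t=0.000000, y=1.700000:
  k1 = f(0.000000, 1.700000) = -2.805000
  k2 = f(0.045000, 1.573775) = -2.551744
  y ← 1.700000 + 0.09·(-2.551744) = 1.470343
t=0.090000, y=1.470343:
  k1 = f(0.090000, 1.470343) = -2.336187
  k2 = f(0.135000, 1.365215) = -2.118014
  y ← 1.470343 + 0.09·(-2.118014) = 1.279722
t=0.180000, y=1.279722:
  k1 = f(0.180000, 1.279722) = -1.932511
  k2 = f(0.225000, 1.192759) = -1.744946
  y ← 1.279722 + 0.09·(-1.744946) = 1.122677
y(0.27) ≈ 1.1227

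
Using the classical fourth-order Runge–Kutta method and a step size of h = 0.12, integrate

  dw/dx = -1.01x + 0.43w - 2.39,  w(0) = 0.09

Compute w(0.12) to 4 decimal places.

-0.2070

RK4: k1 = f(x_n, w_n); k2 = f(x_n + h/2, w_n + (h/2)·k1); k3 = f(x_n + h/2, w_n + (h/2)·k2); k4 = f(x_n + h, w_n + h·k3); w_{n+1} = w_n + (h/6)·(k1 + 2k2 + 2k3 + k4).
x=0.000000, w=0.090000:
  k1 = f(0.000000, 0.090000) = -2.351300
  k2 = f(0.060000, -0.051078) = -2.472564
  k3 = f(0.060000, -0.058354) = -2.475692
  k4 = f(0.120000, -0.207083) = -2.600246
  w ← 0.090000 + (0.12/6)·(k1 + 2k2 + 2k3 + k4) = -0.206961
w(0.12) ≈ -0.2070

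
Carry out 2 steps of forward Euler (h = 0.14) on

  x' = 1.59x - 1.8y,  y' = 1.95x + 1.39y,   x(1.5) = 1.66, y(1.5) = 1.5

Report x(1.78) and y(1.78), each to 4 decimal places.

1.4534, 3.1328

Euler on (x,y): x_{n+1} = x_n + h·x', y_{n+1} = y_n + h·y'.
1.500000: (1.660000, 1.500000); f=(-0.060600, 5.322000) → (1.651516, 2.245080)
1.640000: (1.651516, 2.245080); f=(-1.415234, 6.341117) → (1.453383, 3.132836)
(x(1.78), y(1.78)) ≈ (1.4534, 3.1328)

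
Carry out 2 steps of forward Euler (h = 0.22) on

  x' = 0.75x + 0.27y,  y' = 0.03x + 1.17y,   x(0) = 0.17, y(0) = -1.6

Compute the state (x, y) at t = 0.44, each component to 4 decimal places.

0.0006, -2.5276

Euler on (x,y): x_{n+1} = x_n + h·x', y_{n+1} = y_n + h·y'.
0.000000: (0.170000, -1.600000); f=(-0.304500, -1.866900) → (0.103010, -2.010718)
0.220000: (0.103010, -2.010718); f=(-0.465636, -2.349450) → (0.000570, -2.527597)
(x(0.44), y(0.44)) ≈ (0.0006, -2.5276)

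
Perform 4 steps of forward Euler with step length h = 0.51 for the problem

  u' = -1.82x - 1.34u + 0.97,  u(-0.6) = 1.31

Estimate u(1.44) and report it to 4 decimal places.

-0.2308

Euler: u_{n+1} = u_n + h·f(x_n, u_n).
x=-0.600000, u=1.310000: f=0.306600 → u ← 1.310000 + 0.51·0.306600 = 1.466366
x=-0.090000, u=1.466366: f=-0.831130 → u ← 1.466366 + 0.51·(-0.831130) = 1.042489
x=0.420000, u=1.042489: f=-1.191336 → u ← 1.042489 + 0.51·(-1.191336) = 0.434908
x=0.930000, u=0.434908: f=-1.305377 → u ← 0.434908 + 0.51·(-1.305377) = -0.230834
u(1.44) ≈ -0.2308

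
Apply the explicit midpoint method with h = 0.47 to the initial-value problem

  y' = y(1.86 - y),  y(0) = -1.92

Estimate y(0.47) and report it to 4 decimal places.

-11.2674

Midpoint: k1 = f(x_n, y_n); k2 = f(x_n + h/2, y_n + (h/2)·k1); y_{n+1} = y_n + h·k2.
x=0.000000, y=-1.920000:
  k1 = f(0.000000, -1.920000) = -7.257600
  k2 = f(0.235000, -3.625536) = -19.888008
  y ← -1.920000 + 0.47·(-19.888008) = -11.267364
y(0.47) ≈ -11.2674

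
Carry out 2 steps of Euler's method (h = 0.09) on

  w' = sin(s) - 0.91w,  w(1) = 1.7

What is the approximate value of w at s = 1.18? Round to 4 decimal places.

Euler: w_{n+1} = w_n + h·f(s_n, w_n).
s=1.000000, w=1.700000: f=-0.705529 → w ← 1.700000 + 0.09·(-0.705529) = 1.636502
s=1.090000, w=1.636502: f=-0.602590 → w ← 1.636502 + 0.09·(-0.602590) = 1.582269
w(1.18) ≈ 1.5823

1.5823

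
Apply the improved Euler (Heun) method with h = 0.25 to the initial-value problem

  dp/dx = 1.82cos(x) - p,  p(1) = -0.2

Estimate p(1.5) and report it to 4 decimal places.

0.0759

Heun: k1 = f(x_n, p_n); k2 = f(x_n + h, p_n + h·k1); p_{n+1} = p_n + (h/2)·(k1 + k2).
x=1.000000, p=-0.200000:
  k1 = f(1.000000, -0.200000) = 1.183350
  k2 = f(1.250000, 0.095838) = 0.478049
  p ← -0.200000 + (0.25/2)·(1.183350 + 0.478049) = 0.007675
x=1.250000, p=0.007675:
  k1 = f(1.250000, 0.007675) = 0.566212
  k2 = f(1.500000, 0.149228) = -0.020486
  p ← 0.007675 + (0.25/2)·(0.566212 + (-0.020486)) = 0.075891
p(1.5) ≈ 0.0759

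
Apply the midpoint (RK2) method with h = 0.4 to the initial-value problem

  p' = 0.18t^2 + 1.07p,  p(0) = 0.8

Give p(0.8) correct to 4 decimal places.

1.8801

Midpoint: k1 = f(t_n, p_n); k2 = f(t_n + h/2, p_n + (h/2)·k1); p_{n+1} = p_n + h·k2.
t=0.000000, p=0.800000:
  k1 = f(0.000000, 0.800000) = 0.856000
  k2 = f(0.200000, 0.971200) = 1.046384
  p ← 0.800000 + 0.4·1.046384 = 1.218554
t=0.400000, p=1.218554:
  k1 = f(0.400000, 1.218554) = 1.332652
  k2 = f(0.600000, 1.485084) = 1.653840
  p ← 1.218554 + 0.4·1.653840 = 1.880090
p(0.8) ≈ 1.8801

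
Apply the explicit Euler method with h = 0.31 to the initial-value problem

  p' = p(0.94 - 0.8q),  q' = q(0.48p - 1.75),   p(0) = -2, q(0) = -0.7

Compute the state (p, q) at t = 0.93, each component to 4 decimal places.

Euler on (p,q): p_{n+1} = p_n + h·p', q_{n+1} = q_n + h·q'.
0.000000: (-2.000000, -0.700000); f=(-3.000000, 1.897000) → (-2.930000, -0.111930)
0.310000: (-2.930000, -0.111930); f=(-3.016564, 0.353296) → (-3.865135, -0.002408)
0.620000: (-3.865135, -0.002408); f=(-3.640673, 0.008683) → (-4.993744, 0.000283)
(p(0.93), q(0.93)) ≈ (-4.9937, 0.0003)

-4.9937, 0.0003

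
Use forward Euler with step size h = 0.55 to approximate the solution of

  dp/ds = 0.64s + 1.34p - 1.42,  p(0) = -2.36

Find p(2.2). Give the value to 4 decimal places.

-28.2334

Euler: p_{n+1} = p_n + h·f(s_n, p_n).
s=0.000000, p=-2.360000: f=-4.582400 → p ← -2.360000 + 0.55·(-4.582400) = -4.880320
s=0.550000, p=-4.880320: f=-7.607629 → p ← -4.880320 + 0.55·(-7.607629) = -9.064516
s=1.100000, p=-9.064516: f=-12.862451 → p ← -9.064516 + 0.55·(-12.862451) = -16.138864
s=1.650000, p=-16.138864: f=-21.990078 → p ← -16.138864 + 0.55·(-21.990078) = -28.233407
p(2.2) ≈ -28.2334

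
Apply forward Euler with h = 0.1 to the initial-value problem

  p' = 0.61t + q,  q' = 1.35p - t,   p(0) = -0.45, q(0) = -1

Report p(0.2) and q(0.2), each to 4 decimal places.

Euler on (p,q): p_{n+1} = p_n + h·p', q_{n+1} = q_n + h·q'.
0.000000: (-0.450000, -1.000000); f=(-1.000000, -0.607500) → (-0.550000, -1.060750)
0.100000: (-0.550000, -1.060750); f=(-0.999750, -0.842500) → (-0.649975, -1.145000)
(p(0.2), q(0.2)) ≈ (-0.6500, -1.1450)

-0.6500, -1.1450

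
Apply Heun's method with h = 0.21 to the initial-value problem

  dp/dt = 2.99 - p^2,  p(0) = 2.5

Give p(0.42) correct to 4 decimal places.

Heun: k1 = f(t_n, p_n); k2 = f(t_n + h, p_n + h·k1); p_{n+1} = p_n + (h/2)·(k1 + k2).
t=0.000000, p=2.500000:
  k1 = f(0.000000, 2.500000) = -3.260000
  k2 = f(0.210000, 1.815400) = -0.305677
  p ← 2.500000 + (0.21/2)·(-3.260000 + (-0.305677)) = 2.125604
t=0.210000, p=2.125604:
  k1 = f(0.210000, 2.125604) = -1.528192
  k2 = f(0.420000, 1.804684) = -0.266883
  p ← 2.125604 + (0.21/2)·(-1.528192 + (-0.266883)) = 1.937121
p(0.42) ≈ 1.9371

1.9371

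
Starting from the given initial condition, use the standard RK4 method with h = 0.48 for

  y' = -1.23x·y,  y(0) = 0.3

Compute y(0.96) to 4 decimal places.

RK4: k1 = f(x_n, y_n); k2 = f(x_n + h/2, y_n + (h/2)·k1); k3 = f(x_n + h/2, y_n + (h/2)·k2); k4 = f(x_n + h, y_n + h·k3); y_{n+1} = y_n + (h/6)·(k1 + 2k2 + 2k3 + k4).
x=0.000000, y=0.300000:
  k1 = f(0.000000, 0.300000) = 0.000000
  k2 = f(0.240000, 0.300000) = -0.088560
  k3 = f(0.240000, 0.278746) = -0.082286
  k4 = f(0.480000, 0.260503) = -0.153801
  y ← 0.300000 + (0.48/6)·(k1 + 2k2 + 2k3 + k4) = 0.260361
x=0.480000, y=0.260361:
  k1 = f(0.480000, 0.260361) = -0.153717
  k2 = f(0.720000, 0.223469) = -0.197904
  k3 = f(0.720000, 0.212864) = -0.188512
  k4 = f(0.960000, 0.169875) = -0.200588
  y ← 0.260361 + (0.48/6)·(k1 + 2k2 + 2k3 + k4) = 0.170190
y(0.96) ≈ 0.1702

0.1702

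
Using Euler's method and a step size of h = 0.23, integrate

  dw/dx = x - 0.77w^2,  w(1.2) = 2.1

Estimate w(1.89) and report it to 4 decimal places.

Euler: w_{n+1} = w_n + h·f(x_n, w_n).
x=1.200000, w=2.100000: f=-2.195700 → w ← 2.100000 + 0.23·(-2.195700) = 1.594989
x=1.430000, w=1.594989: f=-0.528872 → w ← 1.594989 + 0.23·(-0.528872) = 1.473348
x=1.660000, w=1.473348: f=-0.011482 → w ← 1.473348 + 0.23·(-0.011482) = 1.470708
w(1.89) ≈ 1.4707

1.4707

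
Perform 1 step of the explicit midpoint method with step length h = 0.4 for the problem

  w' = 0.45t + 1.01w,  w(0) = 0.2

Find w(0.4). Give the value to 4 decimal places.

Midpoint: k1 = f(t_n, w_n); k2 = f(t_n + h/2, w_n + (h/2)·k1); w_{n+1} = w_n + h·k2.
t=0.000000, w=0.200000:
  k1 = f(0.000000, 0.200000) = 0.202000
  k2 = f(0.200000, 0.240400) = 0.332804
  w ← 0.200000 + 0.4·0.332804 = 0.333122
w(0.4) ≈ 0.3331

0.3331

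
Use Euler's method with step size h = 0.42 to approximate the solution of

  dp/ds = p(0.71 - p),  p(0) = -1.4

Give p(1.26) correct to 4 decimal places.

Euler: p_{n+1} = p_n + h·f(s_n, p_n).
s=0.000000, p=-1.400000: f=-2.954000 → p ← -1.400000 + 0.42·(-2.954000) = -2.640680
s=0.420000, p=-2.640680: f=-8.848074 → p ← -2.640680 + 0.42·(-8.848074) = -6.356871
s=0.840000, p=-6.356871: f=-44.923186 → p ← -6.356871 + 0.42·(-44.923186) = -25.224609
p(1.26) ≈ -25.2246

-25.2246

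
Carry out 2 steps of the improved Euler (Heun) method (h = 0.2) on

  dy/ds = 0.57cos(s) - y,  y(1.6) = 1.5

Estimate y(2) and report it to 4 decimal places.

Heun: k1 = f(s_n, y_n); k2 = f(s_n + h, y_n + h·k1); y_{n+1} = y_n + (h/2)·(k1 + k2).
s=1.600000, y=1.500000:
  k1 = f(1.600000, 1.500000) = -1.516644
  k2 = f(1.800000, 1.196671) = -1.326176
  y ← 1.500000 + (0.2/2)·(-1.516644 + (-1.326176)) = 1.215718
s=1.800000, y=1.215718:
  k1 = f(1.800000, 1.215718) = -1.345223
  k2 = f(2.000000, 0.946673) = -1.183877
  y ← 1.215718 + (0.2/2)·(-1.345223 + (-1.183877)) = 0.962808
y(2) ≈ 0.9628

0.9628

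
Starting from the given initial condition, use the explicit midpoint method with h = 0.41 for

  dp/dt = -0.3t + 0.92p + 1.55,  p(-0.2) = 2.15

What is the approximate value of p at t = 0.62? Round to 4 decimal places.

6.3093

Midpoint: k1 = f(t_n, p_n); k2 = f(t_n + h/2, p_n + (h/2)·k1); p_{n+1} = p_n + h·k2.
t=-0.200000, p=2.150000:
  k1 = f(-0.200000, 2.150000) = 3.588000
  k2 = f(0.005000, 2.885540) = 4.203197
  p ← 2.150000 + 0.41·4.203197 = 3.873311
t=0.210000, p=3.873311:
  k1 = f(0.210000, 3.873311) = 5.050446
  k2 = f(0.415000, 4.908652) = 5.941460
  p ← 3.873311 + 0.41·5.941460 = 6.309309
p(0.62) ≈ 6.3093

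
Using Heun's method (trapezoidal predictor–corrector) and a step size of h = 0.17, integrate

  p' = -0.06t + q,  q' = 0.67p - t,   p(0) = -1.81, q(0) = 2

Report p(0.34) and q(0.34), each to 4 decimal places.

-1.2021, 1.6032

Heun on (p,q): k1 = f(t_n, state_n); k2 = f(t_n + h, state_n + h·k1); state_{n+1} = state_n + (h/2)·(k1 + k2).
0.000000: (-1.810000, 2.000000)
  k1 = (2.000000, -1.212700)
  predictor → (-1.470000, 1.793841)
  k2 = (1.783641, -1.154900)
  → (-1.488391, 1.798754)
0.170000: (-1.488391, 1.798754)
  k1 = (1.788554, -1.167222)
  predictor → (-1.184336, 1.600326)
  k2 = (1.579926, -1.133505)
  → (-1.202070, 1.603192)
(p(0.34), q(0.34)) ≈ (-1.2021, 1.6032)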